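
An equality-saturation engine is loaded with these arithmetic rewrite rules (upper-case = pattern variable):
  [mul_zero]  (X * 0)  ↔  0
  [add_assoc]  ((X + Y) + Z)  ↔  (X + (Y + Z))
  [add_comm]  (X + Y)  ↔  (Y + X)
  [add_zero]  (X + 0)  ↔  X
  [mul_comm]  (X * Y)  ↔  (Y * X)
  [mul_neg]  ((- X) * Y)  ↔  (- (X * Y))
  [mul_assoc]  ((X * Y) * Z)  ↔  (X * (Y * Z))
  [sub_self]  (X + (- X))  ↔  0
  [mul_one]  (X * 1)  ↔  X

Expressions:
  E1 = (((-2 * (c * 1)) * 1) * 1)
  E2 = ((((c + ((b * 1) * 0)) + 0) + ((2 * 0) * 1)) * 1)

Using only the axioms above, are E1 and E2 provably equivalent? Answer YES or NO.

NO

All listed rules preserve value, hence provable equivalence implies equal values everywhere; look for a separating assignment.
b=0, c=1 gives E1 ↦ -2, E2 ↦ 1; values differ ⇒ not provably equivalent.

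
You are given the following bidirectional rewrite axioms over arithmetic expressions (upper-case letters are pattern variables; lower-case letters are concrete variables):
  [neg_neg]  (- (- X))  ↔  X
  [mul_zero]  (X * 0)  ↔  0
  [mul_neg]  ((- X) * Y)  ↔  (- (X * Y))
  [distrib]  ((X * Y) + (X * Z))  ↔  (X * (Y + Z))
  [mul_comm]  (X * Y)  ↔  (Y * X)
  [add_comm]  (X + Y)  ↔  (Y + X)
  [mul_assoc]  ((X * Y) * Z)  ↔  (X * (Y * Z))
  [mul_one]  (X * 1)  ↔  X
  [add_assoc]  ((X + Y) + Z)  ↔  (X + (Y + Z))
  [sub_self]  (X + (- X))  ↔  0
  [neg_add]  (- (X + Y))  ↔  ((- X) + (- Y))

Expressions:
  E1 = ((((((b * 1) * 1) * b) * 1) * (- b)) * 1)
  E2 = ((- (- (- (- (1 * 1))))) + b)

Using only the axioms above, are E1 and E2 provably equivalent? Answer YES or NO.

NO

All listed rules preserve value, hence provable equivalence implies equal values everywhere; look for a separating assignment.
b=0 gives E1 ↦ 0, E2 ↦ 1; values differ ⇒ not provably equivalent.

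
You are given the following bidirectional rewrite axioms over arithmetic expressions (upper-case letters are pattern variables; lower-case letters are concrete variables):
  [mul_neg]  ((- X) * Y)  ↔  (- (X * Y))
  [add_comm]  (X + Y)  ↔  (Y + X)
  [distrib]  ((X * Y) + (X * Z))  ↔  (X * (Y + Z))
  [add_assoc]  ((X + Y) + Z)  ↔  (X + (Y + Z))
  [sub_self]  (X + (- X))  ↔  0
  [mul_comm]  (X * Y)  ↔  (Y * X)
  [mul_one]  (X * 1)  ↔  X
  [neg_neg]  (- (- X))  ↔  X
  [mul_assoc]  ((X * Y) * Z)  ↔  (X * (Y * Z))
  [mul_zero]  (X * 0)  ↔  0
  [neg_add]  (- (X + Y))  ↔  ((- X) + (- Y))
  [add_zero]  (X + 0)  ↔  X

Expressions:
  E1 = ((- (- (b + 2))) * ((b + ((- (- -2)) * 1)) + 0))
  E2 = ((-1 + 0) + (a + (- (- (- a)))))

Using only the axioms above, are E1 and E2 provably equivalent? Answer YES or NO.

NO

All listed rules preserve value, hence provable equivalence implies equal values everywhere; look for a separating assignment.
a=0, b=0 gives E1 ↦ -4, E2 ↦ -1; values differ ⇒ not provably equivalent.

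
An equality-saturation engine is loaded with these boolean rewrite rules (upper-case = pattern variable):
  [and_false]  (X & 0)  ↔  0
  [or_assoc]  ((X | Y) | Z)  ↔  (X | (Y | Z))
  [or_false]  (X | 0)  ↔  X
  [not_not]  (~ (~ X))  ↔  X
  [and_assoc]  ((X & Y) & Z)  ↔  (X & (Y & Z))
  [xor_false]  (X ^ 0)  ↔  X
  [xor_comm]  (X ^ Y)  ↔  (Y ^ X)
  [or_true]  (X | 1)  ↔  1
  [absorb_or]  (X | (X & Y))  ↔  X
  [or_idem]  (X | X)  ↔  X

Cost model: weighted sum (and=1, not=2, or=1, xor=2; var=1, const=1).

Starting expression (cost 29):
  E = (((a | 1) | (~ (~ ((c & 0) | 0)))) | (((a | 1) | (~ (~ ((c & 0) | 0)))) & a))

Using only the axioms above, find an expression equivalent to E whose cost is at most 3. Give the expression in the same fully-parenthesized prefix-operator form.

1. [absorb_or →] (((a | 1) | (~ (~ ((c & 0) | 0)))) | (((a | 1) | (~ (~ ((c & 0) | 0)))) & a))  →  ((a | 1) | (~ (~ ((c & 0) | 0))))
2. [or_false →] ((c & 0) | 0)  →  (c & 0);  E = ((a | 1) | (~ (~ (c & 0))))
3. [not_not →] (~ (~ (c & 0)))  →  (c & 0);  E = ((a | 1) | (c & 0))
4. [or_assoc →] ((a | 1) | (c & 0))  →  (a | (1 | (c & 0)))
5. [and_false →] (c & 0)  →  0;  E = (a | (1 | 0))
6. [or_false →] (1 | 0)  →  1;  cost 3 ≤ 3, done

(a | 1)   [cost 3]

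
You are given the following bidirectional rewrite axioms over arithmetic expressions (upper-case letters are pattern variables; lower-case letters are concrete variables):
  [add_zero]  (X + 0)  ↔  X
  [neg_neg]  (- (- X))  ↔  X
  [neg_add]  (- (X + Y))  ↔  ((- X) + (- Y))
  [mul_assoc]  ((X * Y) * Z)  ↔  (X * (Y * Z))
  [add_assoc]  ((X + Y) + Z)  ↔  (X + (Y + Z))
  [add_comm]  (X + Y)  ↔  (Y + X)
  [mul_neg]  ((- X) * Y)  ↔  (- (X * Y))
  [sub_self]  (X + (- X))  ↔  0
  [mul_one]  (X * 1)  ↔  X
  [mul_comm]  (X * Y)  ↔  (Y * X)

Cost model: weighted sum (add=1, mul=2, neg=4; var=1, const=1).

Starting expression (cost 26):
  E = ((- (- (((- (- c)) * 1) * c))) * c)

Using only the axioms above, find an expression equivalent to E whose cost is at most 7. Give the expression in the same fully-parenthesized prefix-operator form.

(1) (- (- (((- (- c)) * 1) * c)))  =[neg_neg →]=  (((- (- c)) * 1) * c)    ⊢ ((((- (- c)) * 1) * c) * c)
(2) ((- (- c)) * 1)  =[mul_one →]=  (- (- c))    ⊢ (((- (- c)) * c) * c)
(3) (- (- c))  =[neg_neg →]=  c    ⊢ cost 7, within 7

((c * c) * c)   [cost 7]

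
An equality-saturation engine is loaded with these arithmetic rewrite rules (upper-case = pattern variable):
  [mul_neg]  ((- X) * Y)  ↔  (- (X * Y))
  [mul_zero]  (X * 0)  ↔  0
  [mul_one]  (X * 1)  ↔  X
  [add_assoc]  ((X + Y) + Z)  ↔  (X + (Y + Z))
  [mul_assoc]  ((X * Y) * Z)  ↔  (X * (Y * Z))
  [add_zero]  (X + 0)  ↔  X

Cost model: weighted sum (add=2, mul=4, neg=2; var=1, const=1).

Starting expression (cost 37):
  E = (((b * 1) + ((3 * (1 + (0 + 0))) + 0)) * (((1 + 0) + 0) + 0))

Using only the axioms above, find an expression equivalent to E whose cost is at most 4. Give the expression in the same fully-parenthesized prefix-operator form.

step 1: add_zero (→) rewrites ((3 * (1 + (0 + 0))) + 0) into (3 * (1 + (0 + 0))), now (((b * 1) + (3 * (1 + (0 + 0)))) * (((1 + 0) + 0) + 0))
step 2: add_zero (→) rewrites (1 + 0) into 1, now (((b * 1) + (3 * (1 + (0 + 0)))) * ((1 + 0) + 0))
step 3: add_zero (→) rewrites ((1 + 0) + 0) into (1 + 0), now (((b * 1) + (3 * (1 + (0 + 0)))) * (1 + 0))
step 4: mul_one (→) rewrites (b * 1) into b, now ((b + (3 * (1 + (0 + 0)))) * (1 + 0))
step 5: add_zero (→) rewrites (0 + 0) into 0, now ((b + (3 * (1 + 0))) * (1 + 0))
step 6: add_zero (→) rewrites (1 + 0) into 1, now ((b + (3 * (1 + 0))) * 1)
step 7: add_zero (→) rewrites (1 + 0) into 1, now ((b + (3 * 1)) * 1)
step 8: mul_one (→) rewrites ((b + (3 * 1)) * 1) into (b + (3 * 1))
step 9: mul_one (→) rewrites (3 * 1) into 3, reaching cost 4 (bound 4)

(b + 3)   [cost 4]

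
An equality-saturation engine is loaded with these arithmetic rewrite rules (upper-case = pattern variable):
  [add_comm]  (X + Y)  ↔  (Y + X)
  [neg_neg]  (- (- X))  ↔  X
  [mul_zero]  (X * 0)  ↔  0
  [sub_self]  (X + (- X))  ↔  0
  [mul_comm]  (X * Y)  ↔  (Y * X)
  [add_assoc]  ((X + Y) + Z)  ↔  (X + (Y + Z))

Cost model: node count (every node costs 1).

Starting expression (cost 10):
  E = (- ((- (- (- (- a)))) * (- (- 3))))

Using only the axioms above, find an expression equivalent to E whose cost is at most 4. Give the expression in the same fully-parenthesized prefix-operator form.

(- (a * 3))   [cost 4]

(1) (- (- a))  =[neg_neg →]=  a    ⊢ (- ((- (- a)) * (- (- 3))))
(2) (- (- a))  =[neg_neg →]=  a    ⊢ (- (a * (- (- 3))))
(3) (- (- 3))  =[neg_neg →]=  3    ⊢ cost 4, within 4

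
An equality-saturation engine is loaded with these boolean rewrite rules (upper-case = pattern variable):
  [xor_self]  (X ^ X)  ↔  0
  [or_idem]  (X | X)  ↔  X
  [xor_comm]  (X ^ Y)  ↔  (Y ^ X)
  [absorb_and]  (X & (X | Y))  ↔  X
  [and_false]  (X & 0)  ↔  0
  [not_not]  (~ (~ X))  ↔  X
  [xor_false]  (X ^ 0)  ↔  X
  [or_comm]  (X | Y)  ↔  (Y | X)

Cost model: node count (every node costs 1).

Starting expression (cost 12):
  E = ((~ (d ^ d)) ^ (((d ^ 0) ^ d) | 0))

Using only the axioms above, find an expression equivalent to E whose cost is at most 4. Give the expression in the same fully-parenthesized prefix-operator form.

1. [xor_false →] (d ^ 0)  →  d;  E = ((~ (d ^ d)) ^ ((d ^ d) | 0))
2. [xor_self →] (d ^ d)  →  0;  E = ((~ (d ^ d)) ^ (0 | 0))
3. [or_idem →] (0 | 0)  →  0;  E = ((~ (d ^ d)) ^ 0)
4. [xor_false →] ((~ (d ^ d)) ^ 0)  →  (~ (d ^ d));  cost 4 ≤ 4, done

(~ (d ^ d))   [cost 4]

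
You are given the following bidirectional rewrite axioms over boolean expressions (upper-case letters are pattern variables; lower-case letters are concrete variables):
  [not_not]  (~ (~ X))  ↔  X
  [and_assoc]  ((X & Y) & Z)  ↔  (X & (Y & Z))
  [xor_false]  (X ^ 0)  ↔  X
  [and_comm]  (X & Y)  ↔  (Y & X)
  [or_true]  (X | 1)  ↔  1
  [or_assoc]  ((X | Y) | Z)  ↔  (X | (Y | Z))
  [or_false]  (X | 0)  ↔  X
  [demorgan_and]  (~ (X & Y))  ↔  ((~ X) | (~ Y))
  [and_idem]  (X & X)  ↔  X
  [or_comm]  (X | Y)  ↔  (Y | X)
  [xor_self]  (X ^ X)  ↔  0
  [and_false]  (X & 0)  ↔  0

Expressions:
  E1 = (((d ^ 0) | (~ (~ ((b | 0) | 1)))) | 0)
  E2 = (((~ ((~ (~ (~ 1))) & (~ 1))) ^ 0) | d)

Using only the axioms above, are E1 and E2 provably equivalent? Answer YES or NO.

(1) (b | 0)  =[or_false →]=  b    ⊢ (((d ^ 0) | (~ (~ (b | 1)))) | 0)
(2) (((d ^ 0) | (~ (~ (b | 1)))) | 0)  =[or_false →]=  ((d ^ 0) | (~ (~ (b | 1))))
(3) (~ (~ (b | 1)))  =[not_not →]=  (b | 1)    ⊢ ((d ^ 0) | (b | 1))
(4) (d ^ 0)  =[xor_false →]=  d    ⊢ (d | (b | 1))
(5) (b | 1)  =[or_true →]=  1    ⊢ (d | 1)
(6) (d | 1)  =[or_comm →]=  (1 | d)
(7) 1  =[not_not ←]=  (~ (~ 1))    ⊢ ((~ (~ 1)) | d)
(8) (~ 1)  =[and_idem ←]=  ((~ 1) & (~ 1))    ⊢ ((~ ((~ 1) & (~ 1))) | d)
(9) (~ ((~ 1) & (~ 1)))  =[xor_false ←]=  ((~ ((~ 1) & (~ 1))) ^ 0)    ⊢ (((~ ((~ 1) & (~ 1))) ^ 0) | d)
(10) 1  =[not_not ←]=  (~ (~ 1))    ⊢ E2

YES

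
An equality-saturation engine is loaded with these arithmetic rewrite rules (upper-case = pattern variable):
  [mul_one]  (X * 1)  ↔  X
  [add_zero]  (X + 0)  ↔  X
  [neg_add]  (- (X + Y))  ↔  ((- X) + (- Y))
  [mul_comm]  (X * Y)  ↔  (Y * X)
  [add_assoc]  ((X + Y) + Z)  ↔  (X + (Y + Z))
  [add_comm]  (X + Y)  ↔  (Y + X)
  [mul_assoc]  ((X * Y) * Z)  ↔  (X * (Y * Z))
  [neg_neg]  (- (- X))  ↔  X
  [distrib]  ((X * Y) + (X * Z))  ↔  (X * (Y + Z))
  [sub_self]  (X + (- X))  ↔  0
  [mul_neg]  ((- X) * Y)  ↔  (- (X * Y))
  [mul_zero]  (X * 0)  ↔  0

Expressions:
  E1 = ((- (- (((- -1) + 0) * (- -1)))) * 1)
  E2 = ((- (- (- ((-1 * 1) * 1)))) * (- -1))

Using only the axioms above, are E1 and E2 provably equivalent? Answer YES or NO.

YES

(1) ((- -1) + 0)  =[add_zero →]=  (- -1)    ⊢ ((- (- ((- -1) * (- -1)))) * 1)
(2) (- (- ((- -1) * (- -1))))  =[neg_neg →]=  ((- -1) * (- -1))    ⊢ (((- -1) * (- -1)) * 1)
(3) (((- -1) * (- -1)) * 1)  =[mul_one →]=  ((- -1) * (- -1))
(4) -1  =[mul_one ←]=  (-1 * 1)    ⊢ ((- (-1 * 1)) * (- -1))
(5) (-1 * 1)  =[neg_neg ←]=  (- (- (-1 * 1)))    ⊢ ((- (- (- (-1 * 1)))) * (- -1))
(6) -1  =[mul_one ←]=  (-1 * 1)    ⊢ E2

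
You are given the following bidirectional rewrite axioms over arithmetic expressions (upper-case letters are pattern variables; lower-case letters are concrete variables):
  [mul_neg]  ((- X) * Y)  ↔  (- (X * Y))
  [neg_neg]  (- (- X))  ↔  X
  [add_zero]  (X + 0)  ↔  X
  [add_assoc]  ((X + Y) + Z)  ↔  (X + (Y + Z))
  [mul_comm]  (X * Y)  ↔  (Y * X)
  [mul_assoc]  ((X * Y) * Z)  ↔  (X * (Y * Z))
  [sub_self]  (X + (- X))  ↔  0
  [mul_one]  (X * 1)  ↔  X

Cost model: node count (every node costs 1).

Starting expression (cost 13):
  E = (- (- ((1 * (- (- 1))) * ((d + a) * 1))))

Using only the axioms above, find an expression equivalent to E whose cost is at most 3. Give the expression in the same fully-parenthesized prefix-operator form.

step 1: neg_neg (→) rewrites (- (- 1)) into 1, now (- (- ((1 * 1) * ((d + a) * 1))))
step 2: mul_one (→) rewrites (1 * 1) into 1, now (- (- (1 * ((d + a) * 1))))
step 3: mul_one (→) rewrites ((d + a) * 1) into (d + a), now (- (- (1 * (d + a))))
step 4: mul_comm (→) rewrites (1 * (d + a)) into ((d + a) * 1), now (- (- ((d + a) * 1)))
step 5: neg_neg (→) rewrites (- (- ((d + a) * 1))) into ((d + a) * 1)
step 6: mul_one (→) rewrites ((d + a) * 1) into (d + a), reaching cost 3 (bound 3)

(d + a)   [cost 3]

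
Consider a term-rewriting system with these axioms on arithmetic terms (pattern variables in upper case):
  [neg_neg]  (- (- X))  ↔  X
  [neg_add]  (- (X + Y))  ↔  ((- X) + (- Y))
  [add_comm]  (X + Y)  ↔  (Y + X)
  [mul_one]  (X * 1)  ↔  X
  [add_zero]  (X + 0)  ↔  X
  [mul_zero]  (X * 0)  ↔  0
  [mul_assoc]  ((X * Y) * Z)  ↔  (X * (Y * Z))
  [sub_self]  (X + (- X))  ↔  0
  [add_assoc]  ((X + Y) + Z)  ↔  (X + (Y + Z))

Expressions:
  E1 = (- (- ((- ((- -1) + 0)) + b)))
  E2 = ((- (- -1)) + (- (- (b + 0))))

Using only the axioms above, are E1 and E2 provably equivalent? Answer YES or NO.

YES

step 1: neg_neg (→) rewrites (- (- ((- ((- -1) + 0)) + b))) into ((- ((- -1) + 0)) + b)
step 2: add_zero (→) rewrites ((- -1) + 0) into (- -1), now ((- (- -1)) + b)
step 3: add_zero (←) rewrites b into (b + 0), now ((- (- -1)) + (b + 0))
step 4: neg_neg (←) rewrites (b + 0) into (- (- (b + 0))), which is E2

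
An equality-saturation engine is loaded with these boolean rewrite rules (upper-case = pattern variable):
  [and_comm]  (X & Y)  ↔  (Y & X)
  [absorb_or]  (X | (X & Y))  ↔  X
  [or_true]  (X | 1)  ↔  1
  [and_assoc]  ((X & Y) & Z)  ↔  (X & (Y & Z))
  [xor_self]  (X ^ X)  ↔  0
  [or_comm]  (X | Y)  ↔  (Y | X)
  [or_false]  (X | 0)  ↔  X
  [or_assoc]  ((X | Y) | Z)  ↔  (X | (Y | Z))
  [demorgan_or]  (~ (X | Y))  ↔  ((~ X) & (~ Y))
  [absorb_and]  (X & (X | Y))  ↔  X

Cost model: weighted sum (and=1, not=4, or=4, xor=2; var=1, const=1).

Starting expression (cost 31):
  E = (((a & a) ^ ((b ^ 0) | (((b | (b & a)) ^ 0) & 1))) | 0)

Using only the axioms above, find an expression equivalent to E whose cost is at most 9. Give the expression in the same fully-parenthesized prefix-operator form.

step 1: or_false (→) rewrites (((a & a) ^ ((b ^ 0) | (((b | (b & a)) ^ 0) & 1))) | 0) into ((a & a) ^ ((b ^ 0) | (((b | (b & a)) ^ 0) & 1)))
step 2: absorb_or (→) rewrites (b | (b & a)) into b, now ((a & a) ^ ((b ^ 0) | ((b ^ 0) & 1)))
step 3: absorb_or (→) rewrites ((b ^ 0) | ((b ^ 0) & 1)) into (b ^ 0), reaching cost 9 (bound 9)

((a & a) ^ (b ^ 0))   [cost 9]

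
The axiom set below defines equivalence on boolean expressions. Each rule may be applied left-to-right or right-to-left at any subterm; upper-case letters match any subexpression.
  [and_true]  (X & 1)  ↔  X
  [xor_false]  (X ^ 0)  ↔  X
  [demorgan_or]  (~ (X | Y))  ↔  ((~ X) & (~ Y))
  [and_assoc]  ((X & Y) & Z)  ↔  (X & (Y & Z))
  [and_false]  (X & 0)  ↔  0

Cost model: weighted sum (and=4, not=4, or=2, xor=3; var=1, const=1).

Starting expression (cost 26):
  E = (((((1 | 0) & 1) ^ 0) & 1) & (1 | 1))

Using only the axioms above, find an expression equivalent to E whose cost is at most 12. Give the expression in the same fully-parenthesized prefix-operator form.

((1 | 0) & (1 | 1))   [cost 12]

step 1: xor_false (→) rewrites (((1 | 0) & 1) ^ 0) into ((1 | 0) & 1), now ((((1 | 0) & 1) & 1) & (1 | 1))
step 2: and_true (→) rewrites (((1 | 0) & 1) & 1) into ((1 | 0) & 1), now (((1 | 0) & 1) & (1 | 1))
step 3: and_true (→) rewrites ((1 | 0) & 1) into (1 | 0), reaching cost 12 (bound 12)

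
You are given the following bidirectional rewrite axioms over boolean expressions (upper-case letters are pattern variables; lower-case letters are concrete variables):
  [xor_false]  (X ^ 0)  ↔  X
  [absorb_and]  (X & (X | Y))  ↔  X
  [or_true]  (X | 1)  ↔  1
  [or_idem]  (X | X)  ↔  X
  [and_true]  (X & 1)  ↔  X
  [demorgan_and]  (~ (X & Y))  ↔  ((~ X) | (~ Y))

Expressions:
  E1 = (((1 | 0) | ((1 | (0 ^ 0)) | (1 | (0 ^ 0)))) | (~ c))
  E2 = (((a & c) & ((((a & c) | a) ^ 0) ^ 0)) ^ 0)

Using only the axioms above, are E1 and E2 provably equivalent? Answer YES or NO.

All listed rules preserve value, hence provable equivalence implies equal values everywhere; look for a separating assignment.
a=0, c=0 gives E1 ↦ 1, E2 ↦ 0; values differ ⇒ not provably equivalent.

NO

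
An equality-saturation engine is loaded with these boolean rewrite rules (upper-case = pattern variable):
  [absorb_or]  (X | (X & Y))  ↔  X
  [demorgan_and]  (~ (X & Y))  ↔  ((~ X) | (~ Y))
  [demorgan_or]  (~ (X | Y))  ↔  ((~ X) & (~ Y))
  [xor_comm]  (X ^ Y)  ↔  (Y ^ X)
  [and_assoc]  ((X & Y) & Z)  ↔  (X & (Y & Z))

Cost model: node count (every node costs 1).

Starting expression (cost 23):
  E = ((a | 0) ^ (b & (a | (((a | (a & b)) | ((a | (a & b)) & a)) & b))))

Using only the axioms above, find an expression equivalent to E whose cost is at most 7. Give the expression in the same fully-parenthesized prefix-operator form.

((a | 0) ^ (b & a))   [cost 7]

(1) ((a | (a & b)) | ((a | (a & b)) & a))  =[absorb_or →]=  (a | (a & b))    ⊢ ((a | 0) ^ (b & (a | ((a | (a & b)) & b))))
(2) (a | (a & b))  =[absorb_or →]=  a    ⊢ ((a | 0) ^ (b & (a | (a & b))))
(3) (a | (a & b))  =[absorb_or →]=  a    ⊢ cost 7, within 7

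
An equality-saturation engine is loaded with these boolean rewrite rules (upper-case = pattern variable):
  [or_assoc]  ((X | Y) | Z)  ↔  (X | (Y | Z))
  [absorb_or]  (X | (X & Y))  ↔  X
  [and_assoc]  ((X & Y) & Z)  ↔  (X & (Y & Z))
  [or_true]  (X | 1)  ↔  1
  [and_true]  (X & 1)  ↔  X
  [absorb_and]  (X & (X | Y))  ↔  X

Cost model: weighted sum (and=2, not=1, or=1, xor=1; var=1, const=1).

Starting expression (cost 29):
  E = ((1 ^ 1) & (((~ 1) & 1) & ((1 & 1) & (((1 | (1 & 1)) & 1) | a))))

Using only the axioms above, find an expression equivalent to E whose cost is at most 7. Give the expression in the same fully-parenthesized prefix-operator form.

((1 ^ 1) & (~ 1))   [cost 7]

(1) (1 | (1 & 1))  =[absorb_or →]=  1    ⊢ ((1 ^ 1) & (((~ 1) & 1) & ((1 & 1) & ((1 & 1) | a))))
(2) ((1 & 1) & ((1 & 1) | a))  =[absorb_and →]=  (1 & 1)    ⊢ ((1 ^ 1) & (((~ 1) & 1) & (1 & 1)))
(3) (1 & 1)  =[and_true →]=  1    ⊢ ((1 ^ 1) & (((~ 1) & 1) & 1))
(4) ((~ 1) & 1)  =[and_true →]=  (~ 1)    ⊢ ((1 ^ 1) & ((~ 1) & 1))
(5) ((~ 1) & 1)  =[and_true →]=  (~ 1)    ⊢ cost 7, within 7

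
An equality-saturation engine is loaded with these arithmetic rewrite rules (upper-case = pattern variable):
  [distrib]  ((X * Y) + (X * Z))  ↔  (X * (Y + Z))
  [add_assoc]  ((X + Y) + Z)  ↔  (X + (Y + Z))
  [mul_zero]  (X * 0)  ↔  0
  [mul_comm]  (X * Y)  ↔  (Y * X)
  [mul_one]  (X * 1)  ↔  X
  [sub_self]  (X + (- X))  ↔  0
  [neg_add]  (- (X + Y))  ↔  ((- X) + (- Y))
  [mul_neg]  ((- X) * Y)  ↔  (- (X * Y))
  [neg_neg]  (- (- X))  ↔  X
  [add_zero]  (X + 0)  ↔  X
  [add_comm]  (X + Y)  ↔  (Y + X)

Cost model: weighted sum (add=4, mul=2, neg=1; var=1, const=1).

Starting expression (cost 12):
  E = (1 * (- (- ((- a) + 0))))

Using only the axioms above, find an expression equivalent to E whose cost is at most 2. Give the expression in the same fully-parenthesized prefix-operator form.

(1) (- (- ((- a) + 0)))  =[neg_neg →]=  ((- a) + 0)    ⊢ (1 * ((- a) + 0))
(2) (1 * ((- a) + 0))  =[mul_comm →]=  (((- a) + 0) * 1)
(3) (((- a) + 0) * 1)  =[mul_one →]=  ((- a) + 0)
(4) ((- a) + 0)  =[add_zero →]=  (- a)    ⊢ cost 2, within 2

(- a)   [cost 2]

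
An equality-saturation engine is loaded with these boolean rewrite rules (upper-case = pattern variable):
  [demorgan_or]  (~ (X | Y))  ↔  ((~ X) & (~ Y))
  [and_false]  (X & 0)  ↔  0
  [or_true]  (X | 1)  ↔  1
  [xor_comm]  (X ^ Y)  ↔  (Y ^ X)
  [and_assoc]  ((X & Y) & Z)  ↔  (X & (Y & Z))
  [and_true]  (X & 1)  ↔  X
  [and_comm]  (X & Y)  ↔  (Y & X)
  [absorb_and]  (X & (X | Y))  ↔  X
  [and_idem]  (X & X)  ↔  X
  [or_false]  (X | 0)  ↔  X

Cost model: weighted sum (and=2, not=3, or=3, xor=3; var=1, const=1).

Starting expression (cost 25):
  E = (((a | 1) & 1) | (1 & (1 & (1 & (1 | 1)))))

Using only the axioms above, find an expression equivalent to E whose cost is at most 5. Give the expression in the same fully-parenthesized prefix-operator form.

(1 | 1)   [cost 5]

1. [absorb_and →] (1 & (1 | 1))  →  1;  E = (((a | 1) & 1) | (1 & (1 & 1)))
2. [or_true →] (a | 1)  →  1;  E = ((1 & 1) | (1 & (1 & 1)))
3. [and_true →] (1 & 1)  →  1;  E = ((1 & 1) | (1 & 1))
4. [and_true →] (1 & 1)  →  1;  E = ((1 & 1) | 1)
5. [and_true →] (1 & 1)  →  1;  cost 5 ≤ 5, done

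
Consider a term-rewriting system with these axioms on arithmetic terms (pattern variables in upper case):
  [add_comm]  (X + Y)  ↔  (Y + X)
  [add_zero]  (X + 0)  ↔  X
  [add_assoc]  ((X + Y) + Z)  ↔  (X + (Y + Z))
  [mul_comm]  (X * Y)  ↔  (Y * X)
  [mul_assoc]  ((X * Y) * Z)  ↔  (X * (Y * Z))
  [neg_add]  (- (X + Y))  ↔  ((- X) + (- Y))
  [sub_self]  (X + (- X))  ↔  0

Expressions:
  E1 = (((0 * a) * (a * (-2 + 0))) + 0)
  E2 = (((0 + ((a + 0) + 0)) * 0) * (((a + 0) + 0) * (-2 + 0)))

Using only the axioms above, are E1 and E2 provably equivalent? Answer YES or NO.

YES

(1) (((0 * a) * (a * (-2 + 0))) + 0)  =[add_zero →]=  ((0 * a) * (a * (-2 + 0)))
(2) (-2 + 0)  =[add_zero →]=  -2    ⊢ ((0 * a) * (a * -2))
(3) (0 * a)  =[mul_comm →]=  (a * 0)    ⊢ ((a * 0) * (a * -2))
(4) -2  =[add_zero ←]=  (-2 + 0)    ⊢ ((a * 0) * (a * (-2 + 0)))
(5) a  =[add_zero ←]=  (a + 0)    ⊢ (((a + 0) * 0) * (a * (-2 + 0)))
(6) a  =[add_zero ←]=  (a + 0)    ⊢ (((a + 0) * 0) * ((a + 0) * (-2 + 0)))
(7) a  =[add_zero ←]=  (a + 0)    ⊢ (((a + 0) * 0) * (((a + 0) + 0) * (-2 + 0)))
(8) a  =[add_zero ←]=  (a + 0)    ⊢ ((((a + 0) + 0) * 0) * (((a + 0) + 0) * (-2 + 0)))
(9) ((a + 0) + 0)  =[add_comm →]=  (0 + (a + 0))    ⊢ (((0 + (a + 0)) * 0) * (((a + 0) + 0) * (-2 + 0)))
(10) (a + 0)  =[add_zero ←]=  ((a + 0) + 0)    ⊢ E2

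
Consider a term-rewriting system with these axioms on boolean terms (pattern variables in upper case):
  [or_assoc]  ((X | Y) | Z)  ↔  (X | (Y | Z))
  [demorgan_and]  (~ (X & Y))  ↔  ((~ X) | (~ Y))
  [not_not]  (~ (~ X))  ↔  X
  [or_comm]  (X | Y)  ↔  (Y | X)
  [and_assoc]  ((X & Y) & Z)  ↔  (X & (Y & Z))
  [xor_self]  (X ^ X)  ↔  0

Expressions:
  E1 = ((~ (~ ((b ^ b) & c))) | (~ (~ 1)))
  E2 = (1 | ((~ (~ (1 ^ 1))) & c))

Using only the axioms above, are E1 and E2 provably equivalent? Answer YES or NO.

YES

1. [not_not →] (~ (~ 1))  →  1;  E1 = ((~ (~ ((b ^ b) & c))) | 1)
2. [xor_self →] (b ^ b)  →  0;  E1 = ((~ (~ (0 & c))) | 1)
3. [not_not →] (~ (~ (0 & c)))  →  (0 & c);  E1 = ((0 & c) | 1)
4. [or_comm →] ((0 & c) | 1)  →  (1 | (0 & c))
5. [xor_self ←] 0  →  (1 ^ 1);  E1 = (1 | ((1 ^ 1) & c))
6. [not_not ←] (1 ^ 1)  →  (~ (~ (1 ^ 1)));  this is E2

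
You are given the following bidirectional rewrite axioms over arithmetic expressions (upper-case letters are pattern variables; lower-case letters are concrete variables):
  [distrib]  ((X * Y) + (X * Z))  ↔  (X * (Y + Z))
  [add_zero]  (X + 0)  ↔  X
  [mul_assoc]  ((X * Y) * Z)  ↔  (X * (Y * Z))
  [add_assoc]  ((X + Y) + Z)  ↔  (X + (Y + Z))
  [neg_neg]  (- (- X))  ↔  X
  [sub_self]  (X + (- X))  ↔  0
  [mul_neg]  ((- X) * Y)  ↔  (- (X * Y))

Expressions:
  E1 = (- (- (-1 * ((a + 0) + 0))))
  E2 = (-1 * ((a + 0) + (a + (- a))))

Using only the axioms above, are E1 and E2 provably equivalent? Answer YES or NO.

YES

1. [add_zero →] ((a + 0) + 0)  →  (a + 0);  E1 = (- (- (-1 * (a + 0))))
2. [neg_neg →] (- (- (-1 * (a + 0))))  →  (-1 * (a + 0))
3. [add_zero ←] a  →  (a + 0);  E1 = (-1 * ((a + 0) + 0))
4. [sub_self ←] 0  →  (a + (- a));  this is E2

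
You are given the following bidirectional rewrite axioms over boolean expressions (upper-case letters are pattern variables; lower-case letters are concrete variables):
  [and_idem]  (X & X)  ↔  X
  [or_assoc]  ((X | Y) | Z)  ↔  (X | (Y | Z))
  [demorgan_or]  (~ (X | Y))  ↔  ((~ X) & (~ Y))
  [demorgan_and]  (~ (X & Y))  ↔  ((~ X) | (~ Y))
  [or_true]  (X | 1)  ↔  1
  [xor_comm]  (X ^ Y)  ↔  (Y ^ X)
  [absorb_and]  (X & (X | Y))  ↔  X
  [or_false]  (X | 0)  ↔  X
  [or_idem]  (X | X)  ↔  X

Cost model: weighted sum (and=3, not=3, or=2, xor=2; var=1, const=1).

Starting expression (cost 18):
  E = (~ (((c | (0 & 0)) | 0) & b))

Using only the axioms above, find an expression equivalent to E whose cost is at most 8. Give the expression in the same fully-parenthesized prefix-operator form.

(~ (c & b))   [cost 8]

step 1: or_false (→) rewrites ((c | (0 & 0)) | 0) into (c | (0 & 0)), now (~ ((c | (0 & 0)) & b))
step 2: and_idem (→) rewrites (0 & 0) into 0, now (~ ((c | 0) & b))
step 3: or_false (→) rewrites (c | 0) into c, reaching cost 8 (bound 8)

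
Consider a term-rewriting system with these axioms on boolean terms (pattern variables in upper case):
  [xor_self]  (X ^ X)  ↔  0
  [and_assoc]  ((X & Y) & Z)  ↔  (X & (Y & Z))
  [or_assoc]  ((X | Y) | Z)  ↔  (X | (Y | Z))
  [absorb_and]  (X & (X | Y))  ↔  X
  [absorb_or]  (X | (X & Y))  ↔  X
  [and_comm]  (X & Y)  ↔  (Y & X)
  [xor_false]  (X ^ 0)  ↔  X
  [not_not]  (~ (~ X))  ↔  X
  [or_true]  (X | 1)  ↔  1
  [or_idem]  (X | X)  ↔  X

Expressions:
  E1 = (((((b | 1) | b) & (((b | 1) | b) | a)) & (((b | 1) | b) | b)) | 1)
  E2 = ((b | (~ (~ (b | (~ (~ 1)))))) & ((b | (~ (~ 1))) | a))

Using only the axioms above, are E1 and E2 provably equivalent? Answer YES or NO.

YES

(1) (((b | 1) | b) & (((b | 1) | b) | a))  =[absorb_and →]=  ((b | 1) | b)    ⊢ ((((b | 1) | b) & (((b | 1) | b) | b)) | 1)
(2) (((b | 1) | b) & (((b | 1) | b) | b))  =[absorb_and →]=  ((b | 1) | b)    ⊢ (((b | 1) | b) | 1)
(3) (((b | 1) | b) | 1)  =[or_assoc →]=  ((b | 1) | (b | 1))
(4) ((b | 1) | (b | 1))  =[or_idem →]=  (b | 1)
(5) 1  =[not_not ←]=  (~ (~ 1))    ⊢ (b | (~ (~ 1)))
(6) (b | (~ (~ 1)))  =[absorb_and ←]=  ((b | (~ (~ 1))) & ((b | (~ (~ 1))) | a))
(7) 1  =[or_true ←]=  (b | 1)    ⊢ ((b | (~ (~ (b | 1)))) & ((b | (~ (~ 1))) | a))
(8) 1  =[not_not ←]=  (~ (~ 1))    ⊢ E2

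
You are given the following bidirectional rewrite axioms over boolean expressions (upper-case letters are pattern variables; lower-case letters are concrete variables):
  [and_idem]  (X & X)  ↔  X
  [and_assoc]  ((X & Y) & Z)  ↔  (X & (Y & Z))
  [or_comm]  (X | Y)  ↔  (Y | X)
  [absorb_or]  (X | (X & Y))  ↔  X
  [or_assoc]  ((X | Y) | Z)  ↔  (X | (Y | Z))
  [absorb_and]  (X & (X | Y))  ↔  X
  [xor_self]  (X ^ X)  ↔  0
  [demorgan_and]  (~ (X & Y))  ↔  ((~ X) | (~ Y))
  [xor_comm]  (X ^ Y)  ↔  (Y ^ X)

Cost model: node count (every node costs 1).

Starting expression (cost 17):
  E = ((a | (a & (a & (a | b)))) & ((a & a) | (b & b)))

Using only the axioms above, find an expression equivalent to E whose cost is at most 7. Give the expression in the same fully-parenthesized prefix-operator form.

step 1: absorb_and (→) rewrites (a & (a | b)) into a, now ((a | (a & a)) & ((a & a) | (b & b)))
step 2: and_idem (→) rewrites (b & b) into b, now ((a | (a & a)) & ((a & a) | b))
step 3: and_idem (→) rewrites (a & a) into a, now ((a | (a & a)) & (a | b))
step 4: or_comm (→) rewrites (a | b) into (b | a), now ((a | (a & a)) & (b | a))
step 5: and_idem (→) rewrites (a & a) into a, reaching cost 7 (bound 7)

((a | a) & (b | a))   [cost 7]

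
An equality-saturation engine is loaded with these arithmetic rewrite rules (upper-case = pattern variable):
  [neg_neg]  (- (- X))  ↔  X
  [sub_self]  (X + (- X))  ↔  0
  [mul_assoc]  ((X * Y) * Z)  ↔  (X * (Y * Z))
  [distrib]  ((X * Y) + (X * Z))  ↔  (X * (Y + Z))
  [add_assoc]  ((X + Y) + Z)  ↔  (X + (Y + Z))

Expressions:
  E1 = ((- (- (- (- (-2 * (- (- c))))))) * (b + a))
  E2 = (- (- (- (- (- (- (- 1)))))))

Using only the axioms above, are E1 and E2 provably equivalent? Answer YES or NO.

NO

All listed rules preserve value, hence provable equivalence implies equal values everywhere; look for a separating assignment.
a=0, b=0, c=0 gives E1 ↦ 0, E2 ↦ -1; values differ ⇒ not provably equivalent.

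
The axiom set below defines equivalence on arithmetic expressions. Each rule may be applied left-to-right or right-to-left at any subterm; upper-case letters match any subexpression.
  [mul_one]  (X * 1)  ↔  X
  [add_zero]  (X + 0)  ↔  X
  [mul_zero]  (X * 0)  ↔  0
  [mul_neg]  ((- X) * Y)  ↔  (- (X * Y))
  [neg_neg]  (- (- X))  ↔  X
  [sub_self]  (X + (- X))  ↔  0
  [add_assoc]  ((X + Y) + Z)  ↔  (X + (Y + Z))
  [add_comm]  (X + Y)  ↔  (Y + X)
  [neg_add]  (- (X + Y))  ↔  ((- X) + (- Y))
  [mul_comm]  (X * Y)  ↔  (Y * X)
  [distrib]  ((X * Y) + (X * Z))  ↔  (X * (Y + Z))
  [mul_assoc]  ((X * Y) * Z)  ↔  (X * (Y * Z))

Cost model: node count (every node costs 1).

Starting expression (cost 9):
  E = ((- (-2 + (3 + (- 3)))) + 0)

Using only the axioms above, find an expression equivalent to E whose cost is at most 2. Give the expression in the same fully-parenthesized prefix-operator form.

(- -2)   [cost 2]

step 1: add_zero (→) rewrites ((- (-2 + (3 + (- 3)))) + 0) into (- (-2 + (3 + (- 3))))
step 2: sub_self (→) rewrites (3 + (- 3)) into 0, now (- (-2 + 0))
step 3: add_zero (→) rewrites (-2 + 0) into -2, reaching cost 2 (bound 2)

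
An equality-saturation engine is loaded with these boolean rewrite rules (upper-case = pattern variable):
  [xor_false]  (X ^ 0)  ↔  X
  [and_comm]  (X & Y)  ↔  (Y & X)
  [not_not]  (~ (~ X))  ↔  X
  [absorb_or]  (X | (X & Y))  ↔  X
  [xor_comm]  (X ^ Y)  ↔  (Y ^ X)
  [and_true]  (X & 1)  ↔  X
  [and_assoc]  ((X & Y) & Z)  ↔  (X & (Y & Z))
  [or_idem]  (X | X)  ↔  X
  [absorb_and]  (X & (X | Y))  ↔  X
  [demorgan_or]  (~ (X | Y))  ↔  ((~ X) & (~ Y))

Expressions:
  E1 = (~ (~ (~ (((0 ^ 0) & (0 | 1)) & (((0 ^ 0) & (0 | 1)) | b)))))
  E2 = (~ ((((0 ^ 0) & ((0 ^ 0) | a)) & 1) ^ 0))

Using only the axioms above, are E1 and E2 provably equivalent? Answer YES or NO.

step 1: absorb_and (→) rewrites (((0 ^ 0) & (0 | 1)) & (((0 ^ 0) & (0 | 1)) | b)) into ((0 ^ 0) & (0 | 1)), now (~ (~ (~ ((0 ^ 0) & (0 | 1)))))
step 2: xor_false (→) rewrites (0 ^ 0) into 0, now (~ (~ (~ (0 & (0 | 1)))))
step 3: absorb_and (→) rewrites (0 & (0 | 1)) into 0, now (~ (~ (~ 0)))
step 4: not_not (→) rewrites (~ (~ 0)) into 0, now (~ 0)
step 5: xor_false (←) rewrites 0 into (0 ^ 0), now (~ (0 ^ 0))
step 6: and_true (←) rewrites (0 ^ 0) into ((0 ^ 0) & 1), now (~ ((0 ^ 0) & 1))
step 7: absorb_and (←) rewrites (0 ^ 0) into ((0 ^ 0) & ((0 ^ 0) | a)), now (~ (((0 ^ 0) & ((0 ^ 0) | a)) & 1))
step 8: xor_false (←) rewrites (((0 ^ 0) & ((0 ^ 0) | a)) & 1) into ((((0 ^ 0) & ((0 ^ 0) | a)) & 1) ^ 0), which is E2

YES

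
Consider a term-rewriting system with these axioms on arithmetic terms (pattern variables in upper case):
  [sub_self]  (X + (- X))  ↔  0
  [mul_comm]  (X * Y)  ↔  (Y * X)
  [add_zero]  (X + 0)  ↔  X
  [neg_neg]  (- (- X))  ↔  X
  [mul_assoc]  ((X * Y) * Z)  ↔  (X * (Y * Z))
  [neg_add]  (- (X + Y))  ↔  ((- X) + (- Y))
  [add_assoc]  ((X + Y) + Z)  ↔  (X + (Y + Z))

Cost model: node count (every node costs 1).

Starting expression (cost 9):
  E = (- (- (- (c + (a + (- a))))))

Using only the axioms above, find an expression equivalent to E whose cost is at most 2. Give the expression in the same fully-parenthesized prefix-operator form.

step 1: sub_self (→) rewrites (a + (- a)) into 0, now (- (- (- (c + 0))))
step 2: neg_neg (→) rewrites (- (- (c + 0))) into (c + 0), now (- (c + 0))
step 3: add_zero (→) rewrites (c + 0) into c, reaching cost 2 (bound 2)

(- c)   [cost 2]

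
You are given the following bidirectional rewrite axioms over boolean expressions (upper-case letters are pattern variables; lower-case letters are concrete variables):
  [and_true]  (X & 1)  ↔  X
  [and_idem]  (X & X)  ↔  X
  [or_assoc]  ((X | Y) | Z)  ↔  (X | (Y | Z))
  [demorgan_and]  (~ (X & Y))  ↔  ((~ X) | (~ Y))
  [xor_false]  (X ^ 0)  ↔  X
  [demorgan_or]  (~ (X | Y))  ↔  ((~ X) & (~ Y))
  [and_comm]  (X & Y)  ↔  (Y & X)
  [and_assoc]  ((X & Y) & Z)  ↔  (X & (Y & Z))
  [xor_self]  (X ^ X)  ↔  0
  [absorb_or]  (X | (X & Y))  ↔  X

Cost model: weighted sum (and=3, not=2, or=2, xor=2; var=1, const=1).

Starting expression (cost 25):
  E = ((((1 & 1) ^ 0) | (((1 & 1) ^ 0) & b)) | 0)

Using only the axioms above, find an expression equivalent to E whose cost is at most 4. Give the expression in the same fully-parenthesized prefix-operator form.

1. [absorb_or →] (((1 & 1) ^ 0) | (((1 & 1) ^ 0) & b))  →  ((1 & 1) ^ 0);  E = (((1 & 1) ^ 0) | 0)
2. [xor_false →] ((1 & 1) ^ 0)  →  (1 & 1);  E = ((1 & 1) | 0)
3. [and_idem →] (1 & 1)  →  1;  cost 4 ≤ 4, done

(1 | 0)   [cost 4]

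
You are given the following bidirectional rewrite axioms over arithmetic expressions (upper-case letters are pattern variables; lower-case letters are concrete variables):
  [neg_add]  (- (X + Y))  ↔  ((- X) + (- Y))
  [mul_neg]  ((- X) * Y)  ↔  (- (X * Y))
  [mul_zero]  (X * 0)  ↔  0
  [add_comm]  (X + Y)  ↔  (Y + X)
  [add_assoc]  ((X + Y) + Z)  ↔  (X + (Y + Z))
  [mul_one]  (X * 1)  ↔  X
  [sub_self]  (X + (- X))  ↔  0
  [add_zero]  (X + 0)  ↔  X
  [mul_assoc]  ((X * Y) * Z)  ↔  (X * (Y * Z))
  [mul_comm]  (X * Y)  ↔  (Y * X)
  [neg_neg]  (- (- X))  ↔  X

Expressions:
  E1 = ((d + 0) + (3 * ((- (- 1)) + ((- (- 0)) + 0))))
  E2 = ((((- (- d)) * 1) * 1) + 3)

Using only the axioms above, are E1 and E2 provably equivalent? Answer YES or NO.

YES

step 1: neg_neg (→) rewrites (- (- 0)) into 0, now ((d + 0) + (3 * ((- (- 1)) + (0 + 0))))
step 2: neg_neg (→) rewrites (- (- 1)) into 1, now ((d + 0) + (3 * (1 + (0 + 0))))
step 3: add_zero (→) rewrites (d + 0) into d, now (d + (3 * (1 + (0 + 0))))
step 4: add_zero (→) rewrites (0 + 0) into 0, now (d + (3 * (1 + 0)))
step 5: add_zero (→) rewrites (1 + 0) into 1, now (d + (3 * 1))
step 6: mul_one (→) rewrites (3 * 1) into 3, now (d + 3)
step 7: mul_one (←) rewrites d into (d * 1), now ((d * 1) + 3)
step 8: neg_neg (←) rewrites d into (- (- d)), now (((- (- d)) * 1) + 3)
step 9: mul_one (←) rewrites ((- (- d)) * 1) into (((- (- d)) * 1) * 1), which is E2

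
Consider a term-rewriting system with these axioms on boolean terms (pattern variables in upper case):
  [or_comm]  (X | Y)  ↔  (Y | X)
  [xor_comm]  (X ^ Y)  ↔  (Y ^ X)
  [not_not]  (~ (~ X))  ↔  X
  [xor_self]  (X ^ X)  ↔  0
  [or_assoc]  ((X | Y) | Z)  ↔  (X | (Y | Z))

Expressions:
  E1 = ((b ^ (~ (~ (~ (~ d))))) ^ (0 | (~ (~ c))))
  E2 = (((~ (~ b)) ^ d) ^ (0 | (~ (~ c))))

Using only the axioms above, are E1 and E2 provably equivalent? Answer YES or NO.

YES

step 1: not_not (→) rewrites (~ (~ (~ (~ d)))) into (~ (~ d)), now ((b ^ (~ (~ d))) ^ (0 | (~ (~ c))))
step 2: xor_comm (→) rewrites ((b ^ (~ (~ d))) ^ (0 | (~ (~ c)))) into ((0 | (~ (~ c))) ^ (b ^ (~ (~ d))))
step 3: not_not (→) rewrites (~ (~ d)) into d, now ((0 | (~ (~ c))) ^ (b ^ d))
step 4: not_not (→) rewrites (~ (~ c)) into c, now ((0 | c) ^ (b ^ d))
step 5: xor_comm (→) rewrites ((0 | c) ^ (b ^ d)) into ((b ^ d) ^ (0 | c))
step 6: not_not (←) rewrites c into (~ (~ c)), now ((b ^ d) ^ (0 | (~ (~ c))))
step 7: not_not (←) rewrites b into (~ (~ b)), which is E2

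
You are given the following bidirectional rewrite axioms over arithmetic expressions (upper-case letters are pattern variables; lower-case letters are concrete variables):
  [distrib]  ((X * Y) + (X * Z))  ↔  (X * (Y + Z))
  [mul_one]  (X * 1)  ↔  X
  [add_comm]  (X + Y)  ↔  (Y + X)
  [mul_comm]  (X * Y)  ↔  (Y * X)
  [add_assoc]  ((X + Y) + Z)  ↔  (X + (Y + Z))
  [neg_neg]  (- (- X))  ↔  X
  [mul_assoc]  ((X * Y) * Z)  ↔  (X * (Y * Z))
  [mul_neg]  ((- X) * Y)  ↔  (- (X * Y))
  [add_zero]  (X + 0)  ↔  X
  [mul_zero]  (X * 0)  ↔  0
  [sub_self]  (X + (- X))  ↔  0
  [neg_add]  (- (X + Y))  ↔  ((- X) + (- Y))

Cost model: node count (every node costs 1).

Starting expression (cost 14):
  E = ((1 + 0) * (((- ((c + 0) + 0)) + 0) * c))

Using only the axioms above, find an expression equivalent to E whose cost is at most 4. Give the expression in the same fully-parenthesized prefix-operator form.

(1) (c + 0)  =[add_zero →]=  c    ⊢ ((1 + 0) * (((- (c + 0)) + 0) * c))
(2) (1 + 0)  =[add_zero →]=  1    ⊢ (1 * (((- (c + 0)) + 0) * c))
(3) (1 * (((- (c + 0)) + 0) * c))  =[mul_comm →]=  ((((- (c + 0)) + 0) * c) * 1)
(4) ((- (c + 0)) + 0)  =[add_zero →]=  (- (c + 0))    ⊢ (((- (c + 0)) * c) * 1)
(5) (((- (c + 0)) * c) * 1)  =[mul_one →]=  ((- (c + 0)) * c)
(6) (c + 0)  =[add_zero →]=  c    ⊢ cost 4, within 4

((- c) * c)   [cost 4]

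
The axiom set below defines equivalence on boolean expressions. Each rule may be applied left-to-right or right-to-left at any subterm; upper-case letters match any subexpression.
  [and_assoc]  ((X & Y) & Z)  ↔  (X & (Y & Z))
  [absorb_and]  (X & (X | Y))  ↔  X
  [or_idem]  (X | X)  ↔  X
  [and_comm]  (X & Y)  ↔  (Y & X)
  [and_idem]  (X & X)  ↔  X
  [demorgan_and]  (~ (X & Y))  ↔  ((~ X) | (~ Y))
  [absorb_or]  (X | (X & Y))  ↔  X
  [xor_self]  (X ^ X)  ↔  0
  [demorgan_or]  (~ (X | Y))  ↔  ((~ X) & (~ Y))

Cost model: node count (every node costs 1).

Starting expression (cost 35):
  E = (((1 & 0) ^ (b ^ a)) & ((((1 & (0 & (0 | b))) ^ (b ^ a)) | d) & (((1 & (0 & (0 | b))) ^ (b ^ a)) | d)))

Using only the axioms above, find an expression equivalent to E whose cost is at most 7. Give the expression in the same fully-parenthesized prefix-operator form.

((1 & 0) ^ (b ^ a))   [cost 7]

step 1: and_idem (→) rewrites ((((1 & (0 & (0 | b))) ^ (b ^ a)) | d) & (((1 & (0 & (0 | b))) ^ (b ^ a)) | d)) into (((1 & (0 & (0 | b))) ^ (b ^ a)) | d), now (((1 & 0) ^ (b ^ a)) & (((1 & (0 & (0 | b))) ^ (b ^ a)) | d))
step 2: absorb_and (→) rewrites (0 & (0 | b)) into 0, now (((1 & 0) ^ (b ^ a)) & (((1 & 0) ^ (b ^ a)) | d))
step 3: absorb_and (→) rewrites (((1 & 0) ^ (b ^ a)) & (((1 & 0) ^ (b ^ a)) | d)) into ((1 & 0) ^ (b ^ a)), reaching cost 7 (bound 7)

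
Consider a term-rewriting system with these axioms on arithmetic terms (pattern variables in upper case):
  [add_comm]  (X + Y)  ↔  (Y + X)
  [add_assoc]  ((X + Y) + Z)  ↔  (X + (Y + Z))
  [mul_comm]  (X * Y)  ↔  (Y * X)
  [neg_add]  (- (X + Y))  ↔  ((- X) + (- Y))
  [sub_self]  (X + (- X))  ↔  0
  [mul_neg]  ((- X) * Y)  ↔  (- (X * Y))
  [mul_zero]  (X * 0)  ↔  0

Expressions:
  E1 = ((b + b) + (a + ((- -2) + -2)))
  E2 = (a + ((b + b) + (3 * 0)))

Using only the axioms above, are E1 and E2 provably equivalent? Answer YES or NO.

YES

step 1: add_comm (→) rewrites ((- -2) + -2) into (-2 + (- -2)), now ((b + b) + (a + (-2 + (- -2))))
step 2: add_comm (→) rewrites (a + (-2 + (- -2))) into ((-2 + (- -2)) + a), now ((b + b) + ((-2 + (- -2)) + a))
step 3: sub_self (→) rewrites (-2 + (- -2)) into 0, now ((b + b) + (0 + a))
step 4: mul_zero (←) rewrites 0 into (3 * 0), now ((b + b) + ((3 * 0) + a))
step 5: add_assoc (←) rewrites ((b + b) + ((3 * 0) + a)) into (((b + b) + (3 * 0)) + a)
step 6: add_comm (→) rewrites (((b + b) + (3 * 0)) + a) into (a + ((b + b) + (3 * 0))), which is E2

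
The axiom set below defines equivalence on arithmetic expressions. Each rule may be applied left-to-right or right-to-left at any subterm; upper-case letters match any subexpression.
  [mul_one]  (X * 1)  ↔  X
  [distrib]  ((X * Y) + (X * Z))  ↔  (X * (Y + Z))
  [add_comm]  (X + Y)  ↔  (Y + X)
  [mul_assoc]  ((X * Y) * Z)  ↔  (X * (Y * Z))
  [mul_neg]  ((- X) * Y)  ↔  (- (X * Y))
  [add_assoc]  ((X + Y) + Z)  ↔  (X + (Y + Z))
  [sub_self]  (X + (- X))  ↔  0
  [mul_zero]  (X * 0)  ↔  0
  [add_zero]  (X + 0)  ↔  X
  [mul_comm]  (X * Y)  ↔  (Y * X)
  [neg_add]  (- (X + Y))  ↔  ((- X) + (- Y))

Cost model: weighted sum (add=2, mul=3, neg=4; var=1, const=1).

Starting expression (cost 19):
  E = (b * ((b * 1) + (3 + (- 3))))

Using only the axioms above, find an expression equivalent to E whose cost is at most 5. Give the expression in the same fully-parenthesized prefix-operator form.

(b * b)   [cost 5]

step 1: sub_self (→) rewrites (3 + (- 3)) into 0, now (b * ((b * 1) + 0))
step 2: add_zero (→) rewrites ((b * 1) + 0) into (b * 1), now (b * (b * 1))
step 3: mul_one (→) rewrites (b * 1) into b, reaching cost 5 (bound 5)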